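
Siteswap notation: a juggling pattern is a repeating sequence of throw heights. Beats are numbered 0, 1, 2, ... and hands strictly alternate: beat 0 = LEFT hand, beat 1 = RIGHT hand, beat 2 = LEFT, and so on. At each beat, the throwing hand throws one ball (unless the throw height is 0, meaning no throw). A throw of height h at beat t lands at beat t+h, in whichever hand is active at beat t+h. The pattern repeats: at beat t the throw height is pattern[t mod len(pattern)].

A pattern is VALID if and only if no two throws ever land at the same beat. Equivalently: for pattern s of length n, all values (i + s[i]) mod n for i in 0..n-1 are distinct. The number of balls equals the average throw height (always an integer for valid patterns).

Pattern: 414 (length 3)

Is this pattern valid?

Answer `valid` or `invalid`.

i=0: (i + s[i]) mod n = (0 + 4) mod 3 = 1
i=1: (i + s[i]) mod n = (1 + 1) mod 3 = 2
i=2: (i + s[i]) mod n = (2 + 4) mod 3 = 0
Residues: [1, 2, 0], distinct: True

Answer: valid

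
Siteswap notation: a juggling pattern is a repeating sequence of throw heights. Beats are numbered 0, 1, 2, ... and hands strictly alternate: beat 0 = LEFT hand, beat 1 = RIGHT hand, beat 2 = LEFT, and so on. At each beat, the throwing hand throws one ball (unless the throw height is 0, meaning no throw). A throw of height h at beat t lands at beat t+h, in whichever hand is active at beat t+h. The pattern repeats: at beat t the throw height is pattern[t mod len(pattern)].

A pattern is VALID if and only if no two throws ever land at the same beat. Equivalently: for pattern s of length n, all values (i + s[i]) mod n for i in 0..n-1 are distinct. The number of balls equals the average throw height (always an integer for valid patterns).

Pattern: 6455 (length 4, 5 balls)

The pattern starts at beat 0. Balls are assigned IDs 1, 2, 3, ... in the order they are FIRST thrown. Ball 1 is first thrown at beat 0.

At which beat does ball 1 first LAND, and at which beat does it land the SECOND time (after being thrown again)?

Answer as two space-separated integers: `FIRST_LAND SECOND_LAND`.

Answer: 6 11

Derivation:
Beat 0 (L): throw ball1 h=6 -> lands@6:L; in-air after throw: [b1@6:L]
Beat 1 (R): throw ball2 h=4 -> lands@5:R; in-air after throw: [b2@5:R b1@6:L]
Beat 2 (L): throw ball3 h=5 -> lands@7:R; in-air after throw: [b2@5:R b1@6:L b3@7:R]
Beat 3 (R): throw ball4 h=5 -> lands@8:L; in-air after throw: [b2@5:R b1@6:L b3@7:R b4@8:L]
Beat 4 (L): throw ball5 h=6 -> lands@10:L; in-air after throw: [b2@5:R b1@6:L b3@7:R b4@8:L b5@10:L]
Beat 5 (R): throw ball2 h=4 -> lands@9:R; in-air after throw: [b1@6:L b3@7:R b4@8:L b2@9:R b5@10:L]
Beat 6 (L): throw ball1 h=5 -> lands@11:R; in-air after throw: [b3@7:R b4@8:L b2@9:R b5@10:L b1@11:R]
Beat 7 (R): throw ball3 h=5 -> lands@12:L; in-air after throw: [b4@8:L b2@9:R b5@10:L b1@11:R b3@12:L]
Beat 8 (L): throw ball4 h=6 -> lands@14:L; in-air after throw: [b2@9:R b5@10:L b1@11:R b3@12:L b4@14:L]
Beat 9 (R): throw ball2 h=4 -> lands@13:R; in-air after throw: [b5@10:L b1@11:R b3@12:L b2@13:R b4@14:L]
Beat 10 (L): throw ball5 h=5 -> lands@15:R; in-air after throw: [b1@11:R b3@12:L b2@13:R b4@14:L b5@15:R]
Beat 11 (R): throw ball1 h=5 -> lands@16:L; in-air after throw: [b3@12:L b2@13:R b4@14:L b5@15:R b1@16:L]
Ball 1: thrown@0 h=6 -> first land @6; rethrown@6 h=5 -> second land @11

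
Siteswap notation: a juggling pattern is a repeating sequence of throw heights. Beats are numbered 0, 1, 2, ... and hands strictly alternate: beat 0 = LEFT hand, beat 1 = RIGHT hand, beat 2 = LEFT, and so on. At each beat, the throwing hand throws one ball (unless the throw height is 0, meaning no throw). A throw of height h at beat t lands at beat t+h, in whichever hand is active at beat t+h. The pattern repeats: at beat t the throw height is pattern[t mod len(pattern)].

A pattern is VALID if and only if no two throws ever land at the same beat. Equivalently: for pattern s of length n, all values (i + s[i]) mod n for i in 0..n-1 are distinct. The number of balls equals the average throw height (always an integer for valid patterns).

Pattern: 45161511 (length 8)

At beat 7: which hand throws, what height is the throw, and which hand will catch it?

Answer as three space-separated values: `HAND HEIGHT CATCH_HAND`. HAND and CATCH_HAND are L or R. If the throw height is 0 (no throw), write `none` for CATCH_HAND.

Beat 7: 7 mod 2 = 1, so hand = R
Throw height = pattern[7 mod 8] = pattern[7] = 1
Lands at beat 7+1=8, 8 mod 2 = 0, so catch hand = L

Answer: R 1 L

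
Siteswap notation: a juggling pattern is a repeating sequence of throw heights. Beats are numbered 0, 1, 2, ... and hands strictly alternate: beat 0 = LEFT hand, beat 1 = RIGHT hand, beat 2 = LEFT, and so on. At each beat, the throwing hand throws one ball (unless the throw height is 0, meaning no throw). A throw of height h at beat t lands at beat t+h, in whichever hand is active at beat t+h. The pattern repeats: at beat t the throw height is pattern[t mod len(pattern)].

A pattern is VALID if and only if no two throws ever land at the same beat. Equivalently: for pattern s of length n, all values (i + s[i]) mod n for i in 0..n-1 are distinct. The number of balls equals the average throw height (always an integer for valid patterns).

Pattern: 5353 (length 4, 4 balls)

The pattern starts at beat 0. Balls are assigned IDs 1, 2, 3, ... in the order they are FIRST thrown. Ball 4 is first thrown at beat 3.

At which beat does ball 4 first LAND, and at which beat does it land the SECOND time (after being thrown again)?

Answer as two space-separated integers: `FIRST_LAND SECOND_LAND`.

Answer: 6 11

Derivation:
Beat 0 (L): throw ball1 h=5 -> lands@5:R; in-air after throw: [b1@5:R]
Beat 1 (R): throw ball2 h=3 -> lands@4:L; in-air after throw: [b2@4:L b1@5:R]
Beat 2 (L): throw ball3 h=5 -> lands@7:R; in-air after throw: [b2@4:L b1@5:R b3@7:R]
Beat 3 (R): throw ball4 h=3 -> lands@6:L; in-air after throw: [b2@4:L b1@5:R b4@6:L b3@7:R]
Beat 4 (L): throw ball2 h=5 -> lands@9:R; in-air after throw: [b1@5:R b4@6:L b3@7:R b2@9:R]
Beat 5 (R): throw ball1 h=3 -> lands@8:L; in-air after throw: [b4@6:L b3@7:R b1@8:L b2@9:R]
Beat 6 (L): throw ball4 h=5 -> lands@11:R; in-air after throw: [b3@7:R b1@8:L b2@9:R b4@11:R]
Beat 7 (R): throw ball3 h=3 -> lands@10:L; in-air after throw: [b1@8:L b2@9:R b3@10:L b4@11:R]
Beat 8 (L): throw ball1 h=5 -> lands@13:R; in-air after throw: [b2@9:R b3@10:L b4@11:R b1@13:R]
Beat 9 (R): throw ball2 h=3 -> lands@12:L; in-air after throw: [b3@10:L b4@11:R b2@12:L b1@13:R]
Beat 10 (L): throw ball3 h=5 -> lands@15:R; in-air after throw: [b4@11:R b2@12:L b1@13:R b3@15:R]
Beat 11 (R): throw ball4 h=3 -> lands@14:L; in-air after throw: [b2@12:L b1@13:R b4@14:L b3@15:R]
Ball 4: thrown@3 h=3 -> first land @6; rethrown@6 h=5 -> second land @11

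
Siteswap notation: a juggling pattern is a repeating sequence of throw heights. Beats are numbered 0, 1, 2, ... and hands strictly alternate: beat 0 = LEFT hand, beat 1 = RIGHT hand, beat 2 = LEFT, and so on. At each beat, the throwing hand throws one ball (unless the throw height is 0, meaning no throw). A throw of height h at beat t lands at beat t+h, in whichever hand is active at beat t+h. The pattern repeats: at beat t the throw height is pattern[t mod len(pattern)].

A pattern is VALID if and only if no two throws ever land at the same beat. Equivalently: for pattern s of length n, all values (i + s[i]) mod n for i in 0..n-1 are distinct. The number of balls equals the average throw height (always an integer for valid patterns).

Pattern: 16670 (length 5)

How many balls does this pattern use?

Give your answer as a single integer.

Answer: 4

Derivation:
Pattern = [1, 6, 6, 7, 0], length n = 5
  position 0: throw height = 1, running sum = 1
  position 1: throw height = 6, running sum = 7
  position 2: throw height = 6, running sum = 13
  position 3: throw height = 7, running sum = 20
  position 4: throw height = 0, running sum = 20
Total sum = 20; balls = sum / n = 20 / 5 = 4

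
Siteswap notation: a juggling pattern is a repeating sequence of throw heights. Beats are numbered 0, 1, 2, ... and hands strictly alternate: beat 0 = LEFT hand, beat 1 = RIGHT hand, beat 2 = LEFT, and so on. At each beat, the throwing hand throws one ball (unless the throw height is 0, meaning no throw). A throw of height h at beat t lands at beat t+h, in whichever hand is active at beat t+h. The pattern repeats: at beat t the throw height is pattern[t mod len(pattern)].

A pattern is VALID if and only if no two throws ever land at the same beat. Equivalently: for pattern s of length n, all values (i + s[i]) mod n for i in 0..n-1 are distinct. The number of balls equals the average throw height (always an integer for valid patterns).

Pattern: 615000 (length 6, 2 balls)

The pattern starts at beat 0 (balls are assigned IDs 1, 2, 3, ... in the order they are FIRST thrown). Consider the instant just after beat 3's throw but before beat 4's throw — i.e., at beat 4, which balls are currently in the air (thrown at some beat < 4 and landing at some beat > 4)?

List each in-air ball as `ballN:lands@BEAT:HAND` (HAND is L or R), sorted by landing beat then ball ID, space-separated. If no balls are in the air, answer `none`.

Answer: ball1:lands@6:L ball2:lands@7:R

Derivation:
Beat 0 (L): throw ball1 h=6 -> lands@6:L; in-air after throw: [b1@6:L]
Beat 1 (R): throw ball2 h=1 -> lands@2:L; in-air after throw: [b2@2:L b1@6:L]
Beat 2 (L): throw ball2 h=5 -> lands@7:R; in-air after throw: [b1@6:L b2@7:R]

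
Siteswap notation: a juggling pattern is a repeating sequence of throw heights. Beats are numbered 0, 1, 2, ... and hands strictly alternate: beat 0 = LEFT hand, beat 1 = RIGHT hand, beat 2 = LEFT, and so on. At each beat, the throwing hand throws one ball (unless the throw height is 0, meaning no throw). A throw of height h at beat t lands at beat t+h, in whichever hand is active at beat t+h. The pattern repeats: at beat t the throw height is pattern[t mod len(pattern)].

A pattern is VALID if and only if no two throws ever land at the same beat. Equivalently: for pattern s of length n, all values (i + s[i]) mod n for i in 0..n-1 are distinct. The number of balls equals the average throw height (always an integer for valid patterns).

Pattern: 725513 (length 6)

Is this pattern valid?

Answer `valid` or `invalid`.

Answer: invalid

Derivation:
i=0: (i + s[i]) mod n = (0 + 7) mod 6 = 1
i=1: (i + s[i]) mod n = (1 + 2) mod 6 = 3
i=2: (i + s[i]) mod n = (2 + 5) mod 6 = 1
i=3: (i + s[i]) mod n = (3 + 5) mod 6 = 2
i=4: (i + s[i]) mod n = (4 + 1) mod 6 = 5
i=5: (i + s[i]) mod n = (5 + 3) mod 6 = 2
Residues: [1, 3, 1, 2, 5, 2], distinct: False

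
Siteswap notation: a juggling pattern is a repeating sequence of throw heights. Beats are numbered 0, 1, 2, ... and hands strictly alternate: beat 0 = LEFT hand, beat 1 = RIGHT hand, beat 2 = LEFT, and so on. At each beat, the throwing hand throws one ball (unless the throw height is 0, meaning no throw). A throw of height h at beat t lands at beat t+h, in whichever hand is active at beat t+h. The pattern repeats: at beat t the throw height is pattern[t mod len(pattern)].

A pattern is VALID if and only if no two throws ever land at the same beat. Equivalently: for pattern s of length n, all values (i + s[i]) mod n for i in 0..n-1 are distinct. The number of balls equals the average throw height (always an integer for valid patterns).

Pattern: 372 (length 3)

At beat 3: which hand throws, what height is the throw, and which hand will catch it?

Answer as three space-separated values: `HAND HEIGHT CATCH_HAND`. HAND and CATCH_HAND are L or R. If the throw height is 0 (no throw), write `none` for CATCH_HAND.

Answer: R 3 L

Derivation:
Beat 3: 3 mod 2 = 1, so hand = R
Throw height = pattern[3 mod 3] = pattern[0] = 3
Lands at beat 3+3=6, 6 mod 2 = 0, so catch hand = L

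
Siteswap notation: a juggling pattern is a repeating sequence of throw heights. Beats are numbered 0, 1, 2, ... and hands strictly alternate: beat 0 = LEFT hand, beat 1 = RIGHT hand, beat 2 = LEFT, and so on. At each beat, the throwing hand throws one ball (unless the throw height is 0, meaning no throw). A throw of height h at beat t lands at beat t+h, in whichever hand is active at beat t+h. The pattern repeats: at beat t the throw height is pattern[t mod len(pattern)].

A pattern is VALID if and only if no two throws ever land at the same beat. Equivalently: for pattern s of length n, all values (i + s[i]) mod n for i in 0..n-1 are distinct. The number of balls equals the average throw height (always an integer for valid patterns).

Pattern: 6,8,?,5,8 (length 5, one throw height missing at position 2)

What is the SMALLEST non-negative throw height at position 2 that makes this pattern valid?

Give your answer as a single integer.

i=0: (0 + 6) mod 5 = 1
i=1: (1 + 8) mod 5 = 4
i=2: s[i]=? (unknown)
i=3: (3 + 5) mod 5 = 3
i=4: (4 + 8) mod 5 = 2
Known residues: [1, 2, 3, 4]; need a permutation of 0..4, so missing residue r = 0
Need (2 + s) mod 5 = 0; smallest s = (0 - 2) mod 5 = 3

Answer: 3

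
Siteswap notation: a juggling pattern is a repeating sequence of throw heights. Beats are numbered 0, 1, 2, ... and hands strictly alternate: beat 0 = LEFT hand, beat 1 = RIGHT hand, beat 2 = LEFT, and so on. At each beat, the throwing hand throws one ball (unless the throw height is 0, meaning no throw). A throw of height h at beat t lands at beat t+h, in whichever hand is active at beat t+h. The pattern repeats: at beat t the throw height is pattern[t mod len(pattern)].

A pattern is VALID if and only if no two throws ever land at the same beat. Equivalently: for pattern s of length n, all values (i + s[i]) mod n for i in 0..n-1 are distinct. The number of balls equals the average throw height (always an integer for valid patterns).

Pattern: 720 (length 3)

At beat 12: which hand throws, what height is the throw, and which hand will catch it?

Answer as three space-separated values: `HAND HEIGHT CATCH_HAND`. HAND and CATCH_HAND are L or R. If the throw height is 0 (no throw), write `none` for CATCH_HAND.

Answer: L 7 R

Derivation:
Beat 12: 12 mod 2 = 0, so hand = L
Throw height = pattern[12 mod 3] = pattern[0] = 7
Lands at beat 12+7=19, 19 mod 2 = 1, so catch hand = R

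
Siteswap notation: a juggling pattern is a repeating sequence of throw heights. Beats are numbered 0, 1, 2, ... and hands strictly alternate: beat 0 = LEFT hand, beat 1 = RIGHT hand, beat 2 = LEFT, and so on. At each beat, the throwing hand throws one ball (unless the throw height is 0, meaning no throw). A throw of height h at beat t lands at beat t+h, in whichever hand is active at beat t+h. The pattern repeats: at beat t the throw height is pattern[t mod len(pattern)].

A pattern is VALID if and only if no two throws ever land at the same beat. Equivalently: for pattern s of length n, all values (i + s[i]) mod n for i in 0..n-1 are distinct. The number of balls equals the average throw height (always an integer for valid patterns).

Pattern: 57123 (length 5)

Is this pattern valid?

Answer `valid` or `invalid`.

Answer: invalid

Derivation:
i=0: (i + s[i]) mod n = (0 + 5) mod 5 = 0
i=1: (i + s[i]) mod n = (1 + 7) mod 5 = 3
i=2: (i + s[i]) mod n = (2 + 1) mod 5 = 3
i=3: (i + s[i]) mod n = (3 + 2) mod 5 = 0
i=4: (i + s[i]) mod n = (4 + 3) mod 5 = 2
Residues: [0, 3, 3, 0, 2], distinct: False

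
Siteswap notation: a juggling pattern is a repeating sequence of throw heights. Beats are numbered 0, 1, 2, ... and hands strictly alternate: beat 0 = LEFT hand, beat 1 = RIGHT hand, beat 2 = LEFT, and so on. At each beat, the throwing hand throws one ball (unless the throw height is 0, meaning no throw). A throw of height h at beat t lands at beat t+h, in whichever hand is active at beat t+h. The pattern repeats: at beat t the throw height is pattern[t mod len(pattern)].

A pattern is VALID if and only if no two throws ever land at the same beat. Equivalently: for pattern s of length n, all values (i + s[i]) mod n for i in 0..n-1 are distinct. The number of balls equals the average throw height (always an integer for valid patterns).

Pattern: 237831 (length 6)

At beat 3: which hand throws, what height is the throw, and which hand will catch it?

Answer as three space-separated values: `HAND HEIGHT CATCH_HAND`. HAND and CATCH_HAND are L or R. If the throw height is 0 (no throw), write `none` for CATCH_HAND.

Answer: R 8 R

Derivation:
Beat 3: 3 mod 2 = 1, so hand = R
Throw height = pattern[3 mod 6] = pattern[3] = 8
Lands at beat 3+8=11, 11 mod 2 = 1, so catch hand = R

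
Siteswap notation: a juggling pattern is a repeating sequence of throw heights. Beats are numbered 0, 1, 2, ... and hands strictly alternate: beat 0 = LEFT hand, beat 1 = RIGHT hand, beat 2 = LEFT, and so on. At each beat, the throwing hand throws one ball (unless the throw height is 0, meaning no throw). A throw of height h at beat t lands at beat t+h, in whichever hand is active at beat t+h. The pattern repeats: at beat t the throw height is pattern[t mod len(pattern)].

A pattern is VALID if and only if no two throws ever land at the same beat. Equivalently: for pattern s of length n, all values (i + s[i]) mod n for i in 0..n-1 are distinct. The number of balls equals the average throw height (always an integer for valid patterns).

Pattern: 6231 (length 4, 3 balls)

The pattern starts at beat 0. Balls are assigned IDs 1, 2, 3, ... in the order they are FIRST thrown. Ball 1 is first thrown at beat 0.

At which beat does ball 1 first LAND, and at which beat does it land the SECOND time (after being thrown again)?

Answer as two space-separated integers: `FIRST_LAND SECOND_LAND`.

Beat 0 (L): throw ball1 h=6 -> lands@6:L; in-air after throw: [b1@6:L]
Beat 1 (R): throw ball2 h=2 -> lands@3:R; in-air after throw: [b2@3:R b1@6:L]
Beat 2 (L): throw ball3 h=3 -> lands@5:R; in-air after throw: [b2@3:R b3@5:R b1@6:L]
Beat 3 (R): throw ball2 h=1 -> lands@4:L; in-air after throw: [b2@4:L b3@5:R b1@6:L]
Beat 4 (L): throw ball2 h=6 -> lands@10:L; in-air after throw: [b3@5:R b1@6:L b2@10:L]
Beat 5 (R): throw ball3 h=2 -> lands@7:R; in-air after throw: [b1@6:L b3@7:R b2@10:L]
Beat 6 (L): throw ball1 h=3 -> lands@9:R; in-air after throw: [b3@7:R b1@9:R b2@10:L]
Beat 7 (R): throw ball3 h=1 -> lands@8:L; in-air after throw: [b3@8:L b1@9:R b2@10:L]
Beat 8 (L): throw ball3 h=6 -> lands@14:L; in-air after throw: [b1@9:R b2@10:L b3@14:L]
Beat 9 (R): throw ball1 h=2 -> lands@11:R; in-air after throw: [b2@10:L b1@11:R b3@14:L]
Ball 1: thrown@0 h=6 -> first land @6; rethrown@6 h=3 -> second land @9

Answer: 6 9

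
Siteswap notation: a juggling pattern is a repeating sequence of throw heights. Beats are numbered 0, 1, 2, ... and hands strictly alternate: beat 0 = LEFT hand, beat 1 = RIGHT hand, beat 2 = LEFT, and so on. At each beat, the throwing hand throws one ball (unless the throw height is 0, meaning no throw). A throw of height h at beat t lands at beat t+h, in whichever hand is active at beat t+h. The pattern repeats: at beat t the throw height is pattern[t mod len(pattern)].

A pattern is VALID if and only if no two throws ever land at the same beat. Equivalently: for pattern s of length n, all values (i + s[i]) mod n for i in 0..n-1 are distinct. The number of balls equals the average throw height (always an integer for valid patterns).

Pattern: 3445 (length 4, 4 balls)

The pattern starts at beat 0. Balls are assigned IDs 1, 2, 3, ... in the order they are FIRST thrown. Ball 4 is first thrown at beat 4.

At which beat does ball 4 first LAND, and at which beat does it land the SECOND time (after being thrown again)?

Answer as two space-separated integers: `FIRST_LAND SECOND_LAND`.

Answer: 7 12

Derivation:
Beat 0 (L): throw ball1 h=3 -> lands@3:R; in-air after throw: [b1@3:R]
Beat 1 (R): throw ball2 h=4 -> lands@5:R; in-air after throw: [b1@3:R b2@5:R]
Beat 2 (L): throw ball3 h=4 -> lands@6:L; in-air after throw: [b1@3:R b2@5:R b3@6:L]
Beat 3 (R): throw ball1 h=5 -> lands@8:L; in-air after throw: [b2@5:R b3@6:L b1@8:L]
Beat 4 (L): throw ball4 h=3 -> lands@7:R; in-air after throw: [b2@5:R b3@6:L b4@7:R b1@8:L]
Beat 5 (R): throw ball2 h=4 -> lands@9:R; in-air after throw: [b3@6:L b4@7:R b1@8:L b2@9:R]
Beat 6 (L): throw ball3 h=4 -> lands@10:L; in-air after throw: [b4@7:R b1@8:L b2@9:R b3@10:L]
Beat 7 (R): throw ball4 h=5 -> lands@12:L; in-air after throw: [b1@8:L b2@9:R b3@10:L b4@12:L]
Beat 8 (L): throw ball1 h=3 -> lands@11:R; in-air after throw: [b2@9:R b3@10:L b1@11:R b4@12:L]
Beat 9 (R): throw ball2 h=4 -> lands@13:R; in-air after throw: [b3@10:L b1@11:R b4@12:L b2@13:R]
Beat 10 (L): throw ball3 h=4 -> lands@14:L; in-air after throw: [b1@11:R b4@12:L b2@13:R b3@14:L]
Beat 11 (R): throw ball1 h=5 -> lands@16:L; in-air after throw: [b4@12:L b2@13:R b3@14:L b1@16:L]
Beat 12 (L): throw ball4 h=3 -> lands@15:R; in-air after throw: [b2@13:R b3@14:L b4@15:R b1@16:L]
Ball 4: thrown@4 h=3 -> first land @7; rethrown@7 h=5 -> second land @12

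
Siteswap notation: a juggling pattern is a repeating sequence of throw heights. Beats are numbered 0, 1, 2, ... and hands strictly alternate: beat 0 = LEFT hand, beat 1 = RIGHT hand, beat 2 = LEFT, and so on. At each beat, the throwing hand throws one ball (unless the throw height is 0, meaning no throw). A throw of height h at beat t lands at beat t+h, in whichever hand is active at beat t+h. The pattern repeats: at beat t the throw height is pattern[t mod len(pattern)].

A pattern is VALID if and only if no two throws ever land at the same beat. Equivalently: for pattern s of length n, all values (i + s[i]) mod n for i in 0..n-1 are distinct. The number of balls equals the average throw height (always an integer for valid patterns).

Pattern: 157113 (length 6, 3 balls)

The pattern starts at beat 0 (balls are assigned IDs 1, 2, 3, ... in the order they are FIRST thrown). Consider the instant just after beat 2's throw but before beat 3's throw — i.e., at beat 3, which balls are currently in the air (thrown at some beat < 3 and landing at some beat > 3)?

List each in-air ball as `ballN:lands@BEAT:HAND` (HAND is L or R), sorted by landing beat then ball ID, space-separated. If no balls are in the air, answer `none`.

Beat 0 (L): throw ball1 h=1 -> lands@1:R; in-air after throw: [b1@1:R]
Beat 1 (R): throw ball1 h=5 -> lands@6:L; in-air after throw: [b1@6:L]
Beat 2 (L): throw ball2 h=7 -> lands@9:R; in-air after throw: [b1@6:L b2@9:R]
Beat 3 (R): throw ball3 h=1 -> lands@4:L; in-air after throw: [b3@4:L b1@6:L b2@9:R]

Answer: ball1:lands@6:L ball2:lands@9:R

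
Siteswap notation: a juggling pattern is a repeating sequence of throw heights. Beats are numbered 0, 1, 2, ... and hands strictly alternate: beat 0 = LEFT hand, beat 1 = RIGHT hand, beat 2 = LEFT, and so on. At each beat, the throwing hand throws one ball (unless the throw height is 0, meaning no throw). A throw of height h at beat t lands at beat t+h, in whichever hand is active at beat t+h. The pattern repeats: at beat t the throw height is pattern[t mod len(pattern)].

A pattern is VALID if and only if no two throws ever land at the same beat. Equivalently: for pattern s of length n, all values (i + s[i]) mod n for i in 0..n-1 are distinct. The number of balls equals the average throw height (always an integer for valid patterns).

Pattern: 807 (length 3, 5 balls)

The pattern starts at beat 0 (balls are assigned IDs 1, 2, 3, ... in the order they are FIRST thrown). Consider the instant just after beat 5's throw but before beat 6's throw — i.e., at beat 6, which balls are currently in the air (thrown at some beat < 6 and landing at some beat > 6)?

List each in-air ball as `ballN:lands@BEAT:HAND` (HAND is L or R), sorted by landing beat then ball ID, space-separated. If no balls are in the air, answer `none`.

Answer: ball1:lands@8:L ball2:lands@9:R ball3:lands@11:R ball4:lands@12:L

Derivation:
Beat 0 (L): throw ball1 h=8 -> lands@8:L; in-air after throw: [b1@8:L]
Beat 2 (L): throw ball2 h=7 -> lands@9:R; in-air after throw: [b1@8:L b2@9:R]
Beat 3 (R): throw ball3 h=8 -> lands@11:R; in-air after throw: [b1@8:L b2@9:R b3@11:R]
Beat 5 (R): throw ball4 h=7 -> lands@12:L; in-air after throw: [b1@8:L b2@9:R b3@11:R b4@12:L]
Beat 6 (L): throw ball5 h=8 -> lands@14:L; in-air after throw: [b1@8:L b2@9:R b3@11:R b4@12:L b5@14:L]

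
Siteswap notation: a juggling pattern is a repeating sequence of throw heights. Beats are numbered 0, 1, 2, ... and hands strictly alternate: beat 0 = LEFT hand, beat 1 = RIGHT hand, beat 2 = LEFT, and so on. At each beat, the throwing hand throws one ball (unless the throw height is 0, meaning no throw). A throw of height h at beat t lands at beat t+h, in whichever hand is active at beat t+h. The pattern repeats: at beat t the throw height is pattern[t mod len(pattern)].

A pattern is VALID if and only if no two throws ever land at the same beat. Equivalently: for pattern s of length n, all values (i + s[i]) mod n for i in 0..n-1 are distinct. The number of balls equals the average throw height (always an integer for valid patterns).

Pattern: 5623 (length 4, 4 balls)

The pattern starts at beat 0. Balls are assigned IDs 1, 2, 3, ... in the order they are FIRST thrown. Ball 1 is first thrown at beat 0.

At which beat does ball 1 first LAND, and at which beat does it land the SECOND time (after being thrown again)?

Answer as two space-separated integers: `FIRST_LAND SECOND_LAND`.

Answer: 5 11

Derivation:
Beat 0 (L): throw ball1 h=5 -> lands@5:R; in-air after throw: [b1@5:R]
Beat 1 (R): throw ball2 h=6 -> lands@7:R; in-air after throw: [b1@5:R b2@7:R]
Beat 2 (L): throw ball3 h=2 -> lands@4:L; in-air after throw: [b3@4:L b1@5:R b2@7:R]
Beat 3 (R): throw ball4 h=3 -> lands@6:L; in-air after throw: [b3@4:L b1@5:R b4@6:L b2@7:R]
Beat 4 (L): throw ball3 h=5 -> lands@9:R; in-air after throw: [b1@5:R b4@6:L b2@7:R b3@9:R]
Beat 5 (R): throw ball1 h=6 -> lands@11:R; in-air after throw: [b4@6:L b2@7:R b3@9:R b1@11:R]
Beat 6 (L): throw ball4 h=2 -> lands@8:L; in-air after throw: [b2@7:R b4@8:L b3@9:R b1@11:R]
Beat 7 (R): throw ball2 h=3 -> lands@10:L; in-air after throw: [b4@8:L b3@9:R b2@10:L b1@11:R]
Beat 8 (L): throw ball4 h=5 -> lands@13:R; in-air after throw: [b3@9:R b2@10:L b1@11:R b4@13:R]
Beat 9 (R): throw ball3 h=6 -> lands@15:R; in-air after throw: [b2@10:L b1@11:R b4@13:R b3@15:R]
Beat 10 (L): throw ball2 h=2 -> lands@12:L; in-air after throw: [b1@11:R b2@12:L b4@13:R b3@15:R]
Beat 11 (R): throw ball1 h=3 -> lands@14:L; in-air after throw: [b2@12:L b4@13:R b1@14:L b3@15:R]
Ball 1: thrown@0 h=5 -> first land @5; rethrown@5 h=6 -> second land @11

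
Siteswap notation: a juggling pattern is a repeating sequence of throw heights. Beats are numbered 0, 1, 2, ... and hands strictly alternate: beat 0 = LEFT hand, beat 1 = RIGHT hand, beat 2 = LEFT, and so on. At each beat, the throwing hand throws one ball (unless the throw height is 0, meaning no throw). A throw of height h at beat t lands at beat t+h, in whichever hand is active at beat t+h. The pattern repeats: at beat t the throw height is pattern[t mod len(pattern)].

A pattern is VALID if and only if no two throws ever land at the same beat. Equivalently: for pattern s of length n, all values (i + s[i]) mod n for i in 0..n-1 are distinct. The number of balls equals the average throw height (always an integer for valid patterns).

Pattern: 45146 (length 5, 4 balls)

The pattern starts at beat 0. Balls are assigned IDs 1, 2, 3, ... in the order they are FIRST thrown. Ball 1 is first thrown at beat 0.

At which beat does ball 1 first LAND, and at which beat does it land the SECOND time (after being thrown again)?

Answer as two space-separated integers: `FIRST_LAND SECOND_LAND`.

Answer: 4 10

Derivation:
Beat 0 (L): throw ball1 h=4 -> lands@4:L; in-air after throw: [b1@4:L]
Beat 1 (R): throw ball2 h=5 -> lands@6:L; in-air after throw: [b1@4:L b2@6:L]
Beat 2 (L): throw ball3 h=1 -> lands@3:R; in-air after throw: [b3@3:R b1@4:L b2@6:L]
Beat 3 (R): throw ball3 h=4 -> lands@7:R; in-air after throw: [b1@4:L b2@6:L b3@7:R]
Beat 4 (L): throw ball1 h=6 -> lands@10:L; in-air after throw: [b2@6:L b3@7:R b1@10:L]
Beat 5 (R): throw ball4 h=4 -> lands@9:R; in-air after throw: [b2@6:L b3@7:R b4@9:R b1@10:L]
Beat 6 (L): throw ball2 h=5 -> lands@11:R; in-air after throw: [b3@7:R b4@9:R b1@10:L b2@11:R]
Beat 7 (R): throw ball3 h=1 -> lands@8:L; in-air after throw: [b3@8:L b4@9:R b1@10:L b2@11:R]
Beat 8 (L): throw ball3 h=4 -> lands@12:L; in-air after throw: [b4@9:R b1@10:L b2@11:R b3@12:L]
Beat 9 (R): throw ball4 h=6 -> lands@15:R; in-air after throw: [b1@10:L b2@11:R b3@12:L b4@15:R]
Beat 10 (L): throw ball1 h=4 -> lands@14:L; in-air after throw: [b2@11:R b3@12:L b1@14:L b4@15:R]
Ball 1: thrown@0 h=4 -> first land @4; rethrown@4 h=6 -> second land @10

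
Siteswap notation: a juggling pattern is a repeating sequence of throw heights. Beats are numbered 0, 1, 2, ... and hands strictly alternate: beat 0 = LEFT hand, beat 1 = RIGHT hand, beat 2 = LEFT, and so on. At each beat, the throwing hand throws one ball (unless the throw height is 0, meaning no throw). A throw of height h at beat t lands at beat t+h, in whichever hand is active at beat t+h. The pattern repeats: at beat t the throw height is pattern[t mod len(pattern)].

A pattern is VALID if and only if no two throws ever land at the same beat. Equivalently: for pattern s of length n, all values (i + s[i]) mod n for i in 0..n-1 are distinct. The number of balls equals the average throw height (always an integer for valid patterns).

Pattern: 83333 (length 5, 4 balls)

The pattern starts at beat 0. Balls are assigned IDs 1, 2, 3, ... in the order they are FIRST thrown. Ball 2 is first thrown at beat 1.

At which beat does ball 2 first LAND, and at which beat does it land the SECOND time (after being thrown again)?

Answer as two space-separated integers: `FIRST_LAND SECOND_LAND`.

Answer: 4 7

Derivation:
Beat 0 (L): throw ball1 h=8 -> lands@8:L; in-air after throw: [b1@8:L]
Beat 1 (R): throw ball2 h=3 -> lands@4:L; in-air after throw: [b2@4:L b1@8:L]
Beat 2 (L): throw ball3 h=3 -> lands@5:R; in-air after throw: [b2@4:L b3@5:R b1@8:L]
Beat 3 (R): throw ball4 h=3 -> lands@6:L; in-air after throw: [b2@4:L b3@5:R b4@6:L b1@8:L]
Beat 4 (L): throw ball2 h=3 -> lands@7:R; in-air after throw: [b3@5:R b4@6:L b2@7:R b1@8:L]
Beat 5 (R): throw ball3 h=8 -> lands@13:R; in-air after throw: [b4@6:L b2@7:R b1@8:L b3@13:R]
Beat 6 (L): throw ball4 h=3 -> lands@9:R; in-air after throw: [b2@7:R b1@8:L b4@9:R b3@13:R]
Beat 7 (R): throw ball2 h=3 -> lands@10:L; in-air after throw: [b1@8:L b4@9:R b2@10:L b3@13:R]
Ball 2: thrown@1 h=3 -> first land @4; rethrown@4 h=3 -> second land @7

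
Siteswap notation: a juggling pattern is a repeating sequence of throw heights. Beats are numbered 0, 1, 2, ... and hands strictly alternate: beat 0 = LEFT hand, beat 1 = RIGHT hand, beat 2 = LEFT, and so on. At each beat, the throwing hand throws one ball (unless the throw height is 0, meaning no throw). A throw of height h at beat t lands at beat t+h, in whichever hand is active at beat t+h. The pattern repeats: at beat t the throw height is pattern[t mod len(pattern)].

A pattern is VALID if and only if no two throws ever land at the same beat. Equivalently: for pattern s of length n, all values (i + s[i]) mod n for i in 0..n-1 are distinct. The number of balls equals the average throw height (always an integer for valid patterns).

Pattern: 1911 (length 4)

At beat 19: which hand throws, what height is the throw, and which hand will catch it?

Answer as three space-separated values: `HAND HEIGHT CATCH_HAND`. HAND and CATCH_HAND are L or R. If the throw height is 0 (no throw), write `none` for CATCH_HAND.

Answer: R 1 L

Derivation:
Beat 19: 19 mod 2 = 1, so hand = R
Throw height = pattern[19 mod 4] = pattern[3] = 1
Lands at beat 19+1=20, 20 mod 2 = 0, so catch hand = L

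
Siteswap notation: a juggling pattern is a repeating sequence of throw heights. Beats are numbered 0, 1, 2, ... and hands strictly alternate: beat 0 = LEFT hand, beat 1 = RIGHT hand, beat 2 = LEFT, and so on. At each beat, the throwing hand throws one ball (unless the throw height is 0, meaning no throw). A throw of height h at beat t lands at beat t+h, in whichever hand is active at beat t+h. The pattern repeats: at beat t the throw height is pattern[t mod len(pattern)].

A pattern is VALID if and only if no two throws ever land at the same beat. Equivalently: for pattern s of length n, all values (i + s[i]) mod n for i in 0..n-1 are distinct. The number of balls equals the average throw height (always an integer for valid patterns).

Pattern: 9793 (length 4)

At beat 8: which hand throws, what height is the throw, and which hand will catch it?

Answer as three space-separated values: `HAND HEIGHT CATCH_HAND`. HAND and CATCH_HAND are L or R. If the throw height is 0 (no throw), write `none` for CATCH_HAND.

Answer: L 9 R

Derivation:
Beat 8: 8 mod 2 = 0, so hand = L
Throw height = pattern[8 mod 4] = pattern[0] = 9
Lands at beat 8+9=17, 17 mod 2 = 1, so catch hand = R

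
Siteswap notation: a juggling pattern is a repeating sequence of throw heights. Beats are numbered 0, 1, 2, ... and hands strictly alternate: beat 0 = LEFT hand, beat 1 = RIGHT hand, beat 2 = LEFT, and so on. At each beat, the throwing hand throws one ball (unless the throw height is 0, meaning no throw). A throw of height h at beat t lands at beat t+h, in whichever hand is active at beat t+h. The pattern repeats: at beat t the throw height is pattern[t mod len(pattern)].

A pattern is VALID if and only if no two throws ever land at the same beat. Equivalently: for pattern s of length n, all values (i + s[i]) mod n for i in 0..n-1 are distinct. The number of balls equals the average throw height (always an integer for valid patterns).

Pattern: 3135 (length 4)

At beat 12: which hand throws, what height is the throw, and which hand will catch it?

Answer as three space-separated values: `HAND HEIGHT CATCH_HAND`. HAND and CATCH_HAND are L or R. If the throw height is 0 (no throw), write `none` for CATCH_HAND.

Beat 12: 12 mod 2 = 0, so hand = L
Throw height = pattern[12 mod 4] = pattern[0] = 3
Lands at beat 12+3=15, 15 mod 2 = 1, so catch hand = R

Answer: L 3 R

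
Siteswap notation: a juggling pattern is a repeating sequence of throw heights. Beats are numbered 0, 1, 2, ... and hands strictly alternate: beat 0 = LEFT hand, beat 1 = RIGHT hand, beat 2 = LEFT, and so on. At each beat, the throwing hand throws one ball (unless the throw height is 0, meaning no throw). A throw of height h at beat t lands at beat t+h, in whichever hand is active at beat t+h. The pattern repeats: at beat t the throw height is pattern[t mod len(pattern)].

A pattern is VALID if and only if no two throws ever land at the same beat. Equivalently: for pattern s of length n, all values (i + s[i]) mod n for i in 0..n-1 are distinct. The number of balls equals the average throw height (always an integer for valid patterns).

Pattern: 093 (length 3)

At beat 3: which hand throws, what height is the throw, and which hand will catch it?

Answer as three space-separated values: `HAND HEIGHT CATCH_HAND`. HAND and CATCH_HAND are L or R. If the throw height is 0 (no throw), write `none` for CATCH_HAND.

Beat 3: 3 mod 2 = 1, so hand = R
Throw height = pattern[3 mod 3] = pattern[0] = 0

Answer: R 0 none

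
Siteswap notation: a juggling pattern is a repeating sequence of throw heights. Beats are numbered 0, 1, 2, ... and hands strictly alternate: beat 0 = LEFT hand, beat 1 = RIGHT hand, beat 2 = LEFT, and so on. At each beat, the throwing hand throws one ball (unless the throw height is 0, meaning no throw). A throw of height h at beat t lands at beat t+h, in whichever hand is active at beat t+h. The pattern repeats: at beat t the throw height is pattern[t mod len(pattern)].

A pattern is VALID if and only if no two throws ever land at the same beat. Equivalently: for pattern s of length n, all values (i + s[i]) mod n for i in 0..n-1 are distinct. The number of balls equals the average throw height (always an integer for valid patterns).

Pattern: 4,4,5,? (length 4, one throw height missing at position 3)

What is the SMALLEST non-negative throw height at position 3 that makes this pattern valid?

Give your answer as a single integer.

Answer: 3

Derivation:
i=0: (0 + 4) mod 4 = 0
i=1: (1 + 4) mod 4 = 1
i=2: (2 + 5) mod 4 = 3
i=3: s[i]=? (unknown)
Known residues: [0, 1, 3]; need a permutation of 0..3, so missing residue r = 2
Need (3 + s) mod 4 = 2; smallest s = (2 - 3) mod 4 = 3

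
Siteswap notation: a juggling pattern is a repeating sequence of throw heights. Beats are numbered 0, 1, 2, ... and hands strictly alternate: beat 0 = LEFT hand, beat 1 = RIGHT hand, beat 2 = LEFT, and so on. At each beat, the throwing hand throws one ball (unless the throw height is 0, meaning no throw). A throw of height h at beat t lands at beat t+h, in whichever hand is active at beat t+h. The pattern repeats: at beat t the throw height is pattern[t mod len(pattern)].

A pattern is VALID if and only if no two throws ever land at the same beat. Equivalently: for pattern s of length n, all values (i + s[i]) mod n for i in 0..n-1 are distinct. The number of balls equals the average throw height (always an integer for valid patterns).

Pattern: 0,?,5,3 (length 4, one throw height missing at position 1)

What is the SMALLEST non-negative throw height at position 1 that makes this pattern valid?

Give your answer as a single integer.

Answer: 0

Derivation:
i=0: (0 + 0) mod 4 = 0
i=1: s[i]=? (unknown)
i=2: (2 + 5) mod 4 = 3
i=3: (3 + 3) mod 4 = 2
Known residues: [0, 2, 3]; need a permutation of 0..3, so missing residue r = 1
Need (1 + s) mod 4 = 1; smallest s = (1 - 1) mod 4 = 0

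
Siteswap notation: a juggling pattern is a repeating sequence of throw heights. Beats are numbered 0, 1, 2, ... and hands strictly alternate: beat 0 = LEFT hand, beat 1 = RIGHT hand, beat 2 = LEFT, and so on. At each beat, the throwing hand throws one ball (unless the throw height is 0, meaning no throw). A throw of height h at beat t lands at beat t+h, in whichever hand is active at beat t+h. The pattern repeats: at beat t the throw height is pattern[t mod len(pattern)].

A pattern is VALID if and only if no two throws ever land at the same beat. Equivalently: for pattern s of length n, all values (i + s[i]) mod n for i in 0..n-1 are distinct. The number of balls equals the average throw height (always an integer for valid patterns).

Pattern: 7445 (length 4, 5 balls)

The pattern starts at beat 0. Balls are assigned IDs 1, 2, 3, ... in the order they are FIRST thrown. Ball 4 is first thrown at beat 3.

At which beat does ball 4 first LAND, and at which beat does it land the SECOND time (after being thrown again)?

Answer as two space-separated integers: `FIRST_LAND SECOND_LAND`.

Answer: 8 15

Derivation:
Beat 0 (L): throw ball1 h=7 -> lands@7:R; in-air after throw: [b1@7:R]
Beat 1 (R): throw ball2 h=4 -> lands@5:R; in-air after throw: [b2@5:R b1@7:R]
Beat 2 (L): throw ball3 h=4 -> lands@6:L; in-air after throw: [b2@5:R b3@6:L b1@7:R]
Beat 3 (R): throw ball4 h=5 -> lands@8:L; in-air after throw: [b2@5:R b3@6:L b1@7:R b4@8:L]
Beat 4 (L): throw ball5 h=7 -> lands@11:R; in-air after throw: [b2@5:R b3@6:L b1@7:R b4@8:L b5@11:R]
Beat 5 (R): throw ball2 h=4 -> lands@9:R; in-air after throw: [b3@6:L b1@7:R b4@8:L b2@9:R b5@11:R]
Beat 6 (L): throw ball3 h=4 -> lands@10:L; in-air after throw: [b1@7:R b4@8:L b2@9:R b3@10:L b5@11:R]
Beat 7 (R): throw ball1 h=5 -> lands@12:L; in-air after throw: [b4@8:L b2@9:R b3@10:L b5@11:R b1@12:L]
Beat 8 (L): throw ball4 h=7 -> lands@15:R; in-air after throw: [b2@9:R b3@10:L b5@11:R b1@12:L b4@15:R]
Beat 9 (R): throw ball2 h=4 -> lands@13:R; in-air after throw: [b3@10:L b5@11:R b1@12:L b2@13:R b4@15:R]
Beat 10 (L): throw ball3 h=4 -> lands@14:L; in-air after throw: [b5@11:R b1@12:L b2@13:R b3@14:L b4@15:R]
Beat 11 (R): throw ball5 h=5 -> lands@16:L; in-air after throw: [b1@12:L b2@13:R b3@14:L b4@15:R b5@16:L]
Beat 12 (L): throw ball1 h=7 -> lands@19:R; in-air after throw: [b2@13:R b3@14:L b4@15:R b5@16:L b1@19:R]
Beat 13 (R): throw ball2 h=4 -> lands@17:R; in-air after throw: [b3@14:L b4@15:R b5@16:L b2@17:R b1@19:R]
Beat 14 (L): throw ball3 h=4 -> lands@18:L; in-air after throw: [b4@15:R b5@16:L b2@17:R b3@18:L b1@19:R]
Beat 15 (R): throw ball4 h=5 -> lands@20:L; in-air after throw: [b5@16:L b2@17:R b3@18:L b1@19:R b4@20:L]
Ball 4: thrown@3 h=5 -> first land @8; rethrown@8 h=7 -> second land @15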